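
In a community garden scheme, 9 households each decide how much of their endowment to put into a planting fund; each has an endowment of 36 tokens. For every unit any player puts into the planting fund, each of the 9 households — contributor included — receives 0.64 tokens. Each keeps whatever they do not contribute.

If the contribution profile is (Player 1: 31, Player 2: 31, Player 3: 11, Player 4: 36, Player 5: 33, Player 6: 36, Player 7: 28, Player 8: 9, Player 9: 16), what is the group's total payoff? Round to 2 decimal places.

Total contributed: 31 + 31 + 11 + 36 + 33 + 36 + 28 + 9 + 16 = 231; total kept: 9 × 36 − 231 = 93.
The planting fund pays out 0.64 × 9 × 231 = 1330.56 in aggregate.
Group total = 93 + 1330.56 = 1423.56.

1423.56 tokens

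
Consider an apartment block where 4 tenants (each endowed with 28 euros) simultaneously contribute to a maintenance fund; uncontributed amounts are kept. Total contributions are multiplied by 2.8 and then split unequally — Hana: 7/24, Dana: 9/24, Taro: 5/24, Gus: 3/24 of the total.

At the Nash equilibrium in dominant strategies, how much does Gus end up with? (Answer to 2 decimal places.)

37.80 euros

Player j's private return per contributed unit is 2.8 × (j's share). Contributing is weakly dominant for j when that share is at least 1/2.8 = 0.3571, and contributing 0 is dominant otherwise.
Only Dana (9/24) clears that bar, contributing 28; the remaining 3 contribute 0. Total contributed: 28.
Gus keeps 28 and receives 2.8 × 28 × 3/24 = 9.80 from the maintenance fund, for a payoff of 37.80.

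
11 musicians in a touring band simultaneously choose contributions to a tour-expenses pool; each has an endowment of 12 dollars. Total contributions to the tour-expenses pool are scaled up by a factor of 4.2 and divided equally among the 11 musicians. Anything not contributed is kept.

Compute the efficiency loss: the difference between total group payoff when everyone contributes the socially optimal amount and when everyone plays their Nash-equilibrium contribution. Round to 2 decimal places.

Each contributed unit returns 4.2/11 = 0.3818 to its contributor — below 1 — so contributing 0 is dominant for every player. At the Nash equilibrium everyone keeps their 12, and the group total is 11 × 12 = 132.
Each contributed unit returns 4.200 to the group as a whole (0.3818 to each of 11 players), which exceeds 1, so the social optimum is full contribution: group total = 4.200 × 132 = 554.40.
Efficiency loss = 554.40 − 132 = 422.40.

422.40 dollars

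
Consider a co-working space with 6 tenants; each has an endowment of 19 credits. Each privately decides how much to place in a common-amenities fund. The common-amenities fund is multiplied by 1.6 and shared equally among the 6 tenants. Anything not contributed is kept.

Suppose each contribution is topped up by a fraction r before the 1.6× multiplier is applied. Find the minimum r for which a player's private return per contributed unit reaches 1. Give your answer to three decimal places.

With matching at rate r, one contributed unit becomes (1 + r) in the common-amenities fund and returns 1.6 × (1 + r) / 6 to the contributor.
Setting this equal to 1: 1 + r = 6/1.6 = 3.7500.
So the minimum matching rate is r = 3.7500 − 1 = 2.750.

2.750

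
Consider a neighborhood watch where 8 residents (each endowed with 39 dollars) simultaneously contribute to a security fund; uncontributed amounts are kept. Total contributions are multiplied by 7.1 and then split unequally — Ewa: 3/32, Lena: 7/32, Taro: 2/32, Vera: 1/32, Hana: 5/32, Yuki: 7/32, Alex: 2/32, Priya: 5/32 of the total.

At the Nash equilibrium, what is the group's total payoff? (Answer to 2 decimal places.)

Each unit j contributes comes back to j as 7.1 × (j's share), so j prefers to contribute only if that share exceeds 1/7.1 = 0.1408; otherwise keeping the unit dominates.
Lena, Hana, Yuki and Priya clear that bar, contributing 39 each; the remaining 4 contribute 0. Total contributed: 156.
The security fund pays out 7.1 × 156 = 1107.60 in total (split across the unequal shares, but the aggregate is all that matters for the group sum).
The 4 free-riders keep 39 each, adding 156. Group total = 156 + 1107.60 = 1263.60.

1263.60 dollars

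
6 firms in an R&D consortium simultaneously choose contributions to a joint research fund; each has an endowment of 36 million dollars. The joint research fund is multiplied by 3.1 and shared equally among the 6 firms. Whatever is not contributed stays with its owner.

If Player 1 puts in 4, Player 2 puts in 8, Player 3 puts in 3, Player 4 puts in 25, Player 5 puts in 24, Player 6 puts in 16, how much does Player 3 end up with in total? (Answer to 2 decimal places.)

74.33 million dollars

Total contributed: 4 + 8 + 3 + 25 + 24 + 16 = 80.
Each receives 3.1 × 80 / 6 = 41.33 from the joint research fund.
Player 3 keeps 36 − 3 = 33, so Player 3's payoff is 33 + 41.33 = 74.33.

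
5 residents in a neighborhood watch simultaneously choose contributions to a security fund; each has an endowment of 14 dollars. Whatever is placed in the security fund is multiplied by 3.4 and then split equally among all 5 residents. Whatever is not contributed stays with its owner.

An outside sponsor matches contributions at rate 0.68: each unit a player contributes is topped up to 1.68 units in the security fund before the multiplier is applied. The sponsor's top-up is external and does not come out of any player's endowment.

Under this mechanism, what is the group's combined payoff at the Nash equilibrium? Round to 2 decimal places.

399.84 dollars

Under the mechanism each unit contributed yields 3.4 × 1.68 / 5 = 1.1424 back to its contributor per unit of net cost, which exceeds 1, making full contribution the dominant choice for everyone.
So the Nash equilibrium is full contribution by all 5; the group earns 3.4 × 1.68 × 70 = 399.84.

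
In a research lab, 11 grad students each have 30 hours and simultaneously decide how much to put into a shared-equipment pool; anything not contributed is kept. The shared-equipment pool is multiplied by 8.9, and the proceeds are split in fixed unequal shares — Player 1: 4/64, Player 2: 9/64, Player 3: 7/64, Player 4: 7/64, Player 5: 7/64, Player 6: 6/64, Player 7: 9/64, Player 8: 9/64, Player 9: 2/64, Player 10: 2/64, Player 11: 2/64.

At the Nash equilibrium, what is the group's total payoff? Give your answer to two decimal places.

1041.00 hours

A player with share s gets back 8.9·s per unit contributed, so full contribution is dominant for anyone with s > 1/8.9 = 0.1124 and zero contribution is dominant for anyone below.
Player 2, Player 7 and Player 8 are above the threshold, contributing 30 each; the remaining 8 contribute 0. Total contributed: 90.
The shared-equipment pool pays out 8.9 × 90 = 801.00 in total (split across the unequal shares, but the aggregate is all that matters for the group sum).
The 8 free-riders keep 30 each, adding 240. Group total = 240 + 801.00 = 1041.00.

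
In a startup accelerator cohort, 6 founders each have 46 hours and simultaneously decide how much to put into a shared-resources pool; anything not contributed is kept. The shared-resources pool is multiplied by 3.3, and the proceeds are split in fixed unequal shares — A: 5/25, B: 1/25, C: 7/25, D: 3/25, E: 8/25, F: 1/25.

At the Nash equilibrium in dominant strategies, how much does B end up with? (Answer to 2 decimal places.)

For player j, contributing a unit is worthwhile iff 3.3 × (j's share) ≥ 1, i.e. iff j's share is at least 0.3030.
Only E (8/25) clears that bar, contributing 46; the remaining 5 contribute 0. Total contributed: 46.
B keeps 46 and receives 3.3 × 46 × 1/25 = 6.07 from the shared-resources pool, for a payoff of 52.07.

52.07 hours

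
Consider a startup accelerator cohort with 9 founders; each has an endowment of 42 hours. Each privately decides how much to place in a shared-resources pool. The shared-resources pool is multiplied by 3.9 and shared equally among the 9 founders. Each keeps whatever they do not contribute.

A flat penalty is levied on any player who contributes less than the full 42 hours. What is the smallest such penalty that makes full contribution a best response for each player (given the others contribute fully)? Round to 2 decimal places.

Given the others contribute fully, the best deviation is to contribute 0 (any partial contribution still incurs the fine and gives up units whose private return 0.4333 is below 1).
Deviating from 42 to 0 saves 42 hours but forfeits the deviator's share of the drop in the shared-resources pool: 3.9/9 × 42 = 18.20.
So the deviation gain is 42 − 18.20 = 23.80, and the fine must be at least 23.80 hours to wipe it out.

23.80 hours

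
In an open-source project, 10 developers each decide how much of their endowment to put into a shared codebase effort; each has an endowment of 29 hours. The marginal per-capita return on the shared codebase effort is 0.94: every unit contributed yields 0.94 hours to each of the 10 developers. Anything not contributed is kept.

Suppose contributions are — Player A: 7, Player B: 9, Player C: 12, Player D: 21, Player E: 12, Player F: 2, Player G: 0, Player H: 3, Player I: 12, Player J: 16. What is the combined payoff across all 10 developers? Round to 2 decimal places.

1079.60 hours

Total contributed: 7 + 9 + 12 + 21 + 12 + 2 + 0 + 3 + 12 + 16 = 94; total kept: 10 × 29 − 94 = 196.
The shared codebase effort pays out 0.94 × 10 × 94 = 883.60 in aggregate.
Group total = 196 + 883.60 = 1079.60.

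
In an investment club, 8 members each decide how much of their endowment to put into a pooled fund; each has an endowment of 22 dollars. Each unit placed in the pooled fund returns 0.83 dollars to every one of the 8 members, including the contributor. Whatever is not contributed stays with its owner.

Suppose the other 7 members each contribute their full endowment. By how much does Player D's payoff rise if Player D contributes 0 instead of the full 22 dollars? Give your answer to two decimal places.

3.74 dollars

Switching from a contribution of 22 to 0 lets Player D keep an extra 22 dollars, but lowers the pooled fund by 22, which costs Player D their own share of that drop: 0.83 × 22 = 18.26.
Net gain = 22 − 18.26 = 3.74. The private return per contributed unit (0.83) is below 1, so free-riding is indeed the best response regardless of what the others do.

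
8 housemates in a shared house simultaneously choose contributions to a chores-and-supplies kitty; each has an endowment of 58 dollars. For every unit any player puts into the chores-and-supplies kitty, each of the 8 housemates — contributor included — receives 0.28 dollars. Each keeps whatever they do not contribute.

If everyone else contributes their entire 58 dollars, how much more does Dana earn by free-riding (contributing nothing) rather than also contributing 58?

41.76 dollars

Switching from a contribution of 58 to 0 lets Dana keep an extra 58 dollars, but lowers the chores-and-supplies kitty by 58, which costs Dana their own share of that drop: 0.28 × 58 = 16.24.
Net gain = 58 − 16.24 = 41.76. The private return per contributed unit (0.28) is below 1, so free-riding is indeed the best response regardless of what the others do.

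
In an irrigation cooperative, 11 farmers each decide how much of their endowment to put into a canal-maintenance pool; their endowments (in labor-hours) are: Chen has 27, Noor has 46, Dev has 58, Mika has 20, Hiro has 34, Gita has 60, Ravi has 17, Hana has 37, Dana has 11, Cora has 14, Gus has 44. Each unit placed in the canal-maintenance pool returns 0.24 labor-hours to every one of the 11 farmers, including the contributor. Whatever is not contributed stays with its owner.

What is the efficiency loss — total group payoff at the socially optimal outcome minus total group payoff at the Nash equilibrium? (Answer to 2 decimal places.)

603.52 labor-hours

The private return per contributed unit is 0.24 < 1 for everyone, so the Nash equilibrium is zero contribution and the group total is Σ E_j = 27 + 46 + 58 + 20 + 34 + 60 + 17 + 37 + 11 + 14 + 44 = 368.
Each contributed unit returns 2.640 to the group, so the social optimum is full contribution by everyone: group total = 2.640 × 368 = 971.52.
Efficiency loss = (2.640 − 1) × 368 = 603.52.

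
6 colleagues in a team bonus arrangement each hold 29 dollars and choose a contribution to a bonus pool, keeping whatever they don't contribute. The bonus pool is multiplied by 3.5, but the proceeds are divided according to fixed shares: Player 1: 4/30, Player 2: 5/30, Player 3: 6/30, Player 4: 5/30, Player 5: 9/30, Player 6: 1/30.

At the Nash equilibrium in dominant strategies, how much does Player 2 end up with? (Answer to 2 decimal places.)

Each unit j contributes comes back to j as 3.5 × (j's share), so j prefers to contribute only if that share exceeds 1/3.5 = 0.2857; otherwise keeping the unit dominates.
Player 5 alone (share 9/30) is above the threshold, contributing 29; the remaining 5 contribute 0. Total contributed: 29.
Player 2 keeps 29 and receives 3.5 × 29 × 5/30 = 16.92 from the bonus pool, for a payoff of 45.92.

45.92 dollars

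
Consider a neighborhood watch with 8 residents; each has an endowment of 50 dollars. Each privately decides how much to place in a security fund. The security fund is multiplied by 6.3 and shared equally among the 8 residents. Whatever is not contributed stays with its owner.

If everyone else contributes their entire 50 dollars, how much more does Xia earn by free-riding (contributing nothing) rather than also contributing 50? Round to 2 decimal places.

10.63 dollars

Switching from a contribution of 50 to 0 lets Xia keep an extra 50 dollars, but lowers the security fund by 50, which costs Xia their own share of that drop: 6.3/8 × 50 = 39.37.
Net gain = 50 − 39.37 = 10.63. The private return per contributed unit (0.7875) is below 1, so free-riding is indeed the best response regardless of what the others do.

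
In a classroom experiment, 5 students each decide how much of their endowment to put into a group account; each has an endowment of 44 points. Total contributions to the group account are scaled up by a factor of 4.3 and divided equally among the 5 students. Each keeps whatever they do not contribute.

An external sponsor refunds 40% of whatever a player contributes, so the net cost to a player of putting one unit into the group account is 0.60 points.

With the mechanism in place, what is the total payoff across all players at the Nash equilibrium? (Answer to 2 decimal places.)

1034.00 points

Under the mechanism each unit contributed yields (4.3/5) / 0.60 = 1.4333 back to its contributor per unit of net cost, which exceeds 1, making full contribution the dominant choice for everyone.
So the Nash equilibrium is full contribution by all 5; the group earns 5 × (44 × 0.40 + 4.3 × 44) = 1034.00.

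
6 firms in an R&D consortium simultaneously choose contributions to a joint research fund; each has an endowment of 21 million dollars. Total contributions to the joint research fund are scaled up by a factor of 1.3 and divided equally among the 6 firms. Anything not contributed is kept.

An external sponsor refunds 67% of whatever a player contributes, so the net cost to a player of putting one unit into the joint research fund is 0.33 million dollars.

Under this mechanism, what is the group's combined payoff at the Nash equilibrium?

With the mechanism, a contributed unit returns (1.3/6) / 0.33 = 0.6566 per unit of net cost — still below 1 — so contributing 0 remains dominant for every player.
Everyone keeps their endowment and the group total is 6 × 21 = 126.

126.00 million dollars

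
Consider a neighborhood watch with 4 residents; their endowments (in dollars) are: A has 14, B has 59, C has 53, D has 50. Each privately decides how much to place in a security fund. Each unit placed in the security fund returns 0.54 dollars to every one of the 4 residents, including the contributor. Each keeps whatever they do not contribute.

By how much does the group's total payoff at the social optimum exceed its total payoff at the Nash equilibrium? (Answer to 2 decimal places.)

The private return per contributed unit is 0.54 < 1 for everyone, so the Nash equilibrium is zero contribution and the group total is Σ E_j = 14 + 59 + 53 + 50 = 176.
Each contributed unit returns 2.160 to the group, so the social optimum is full contribution by everyone: group total = 2.160 × 176 = 380.16.
Efficiency loss = (2.160 − 1) × 176 = 204.16.

204.16 dollars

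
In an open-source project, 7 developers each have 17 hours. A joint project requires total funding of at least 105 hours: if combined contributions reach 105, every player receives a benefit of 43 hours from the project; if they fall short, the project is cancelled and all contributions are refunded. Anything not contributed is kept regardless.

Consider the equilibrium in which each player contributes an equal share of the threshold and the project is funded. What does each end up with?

45 hours

Equal share of the threshold: 105/7 = 15.
At this profile no one gains by cutting their contribution: any cut drops the total below 105, the project is cancelled, contributions are refunded, and the deviator ends with 17, which is less than 17 − 15 + 43 = 45. Contributing more than 15 just wastes the excess. So contributing exactly 15 is a best response.
Each player's payoff: 17 − 15 + 43 = 45.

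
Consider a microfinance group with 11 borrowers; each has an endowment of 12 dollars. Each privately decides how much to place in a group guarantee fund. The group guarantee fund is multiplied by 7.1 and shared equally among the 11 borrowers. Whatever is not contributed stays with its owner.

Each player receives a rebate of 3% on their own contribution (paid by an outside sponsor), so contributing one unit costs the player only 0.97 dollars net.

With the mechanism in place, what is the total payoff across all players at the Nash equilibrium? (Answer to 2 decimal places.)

132.00 dollars

With the mechanism, a contributed unit returns (7.1/11) / 0.97 = 0.6654 per unit of net cost — still below 1 — so contributing 0 remains dominant for every player.
At the Nash equilibrium no one contributes; group total payoff = 11 × 12 = 132.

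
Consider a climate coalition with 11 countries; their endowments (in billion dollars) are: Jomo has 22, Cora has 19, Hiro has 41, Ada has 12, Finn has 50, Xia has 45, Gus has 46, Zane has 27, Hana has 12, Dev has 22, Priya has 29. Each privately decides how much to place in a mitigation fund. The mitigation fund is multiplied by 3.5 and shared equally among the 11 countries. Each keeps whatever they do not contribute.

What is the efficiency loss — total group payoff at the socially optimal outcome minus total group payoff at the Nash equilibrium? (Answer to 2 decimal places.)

812.50 billion dollars

The private return per contributed unit is 3.5/11 = 0.3182 < 1 for every player regardless of endowment, so the Nash equilibrium is zero contribution and the group total is Σ E_j = 22 + 19 + 41 + 12 + 50 + 45 + 46 + 27 + 12 + 22 + 29 = 325.
Each contributed unit returns 3.500 to the group, so the social optimum is full contribution by everyone: group total = 3.500 × 325 = 1137.50.
Efficiency loss = (3.500 − 1) × 325 = 812.50.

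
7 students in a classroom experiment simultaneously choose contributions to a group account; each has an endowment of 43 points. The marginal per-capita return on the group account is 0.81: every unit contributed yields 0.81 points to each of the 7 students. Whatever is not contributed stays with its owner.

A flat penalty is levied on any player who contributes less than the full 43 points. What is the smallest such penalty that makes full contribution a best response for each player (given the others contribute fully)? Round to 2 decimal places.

Given the others contribute fully, the best deviation is to contribute 0 (any partial contribution still incurs the fine and gives up units whose private return 0.81 is below 1).
Deviating from 43 to 0 saves 43 points but forfeits the deviator's share of the drop in the group account: 0.81 × 43 = 34.83.
So the deviation gain is 43 − 34.83 = 8.17, and the fine must be at least 8.17 points to wipe it out.

8.17 points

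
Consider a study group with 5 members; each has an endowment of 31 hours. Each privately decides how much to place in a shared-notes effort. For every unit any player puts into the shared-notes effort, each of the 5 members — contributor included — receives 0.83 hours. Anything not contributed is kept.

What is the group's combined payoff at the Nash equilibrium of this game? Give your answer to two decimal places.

The private return per contributed unit is 0.83 < 1, so contributing 0 is dominant for every player. At the Nash equilibrium everyone keeps their 31, and the group total is 5 × 31 = 155.

155.00 hours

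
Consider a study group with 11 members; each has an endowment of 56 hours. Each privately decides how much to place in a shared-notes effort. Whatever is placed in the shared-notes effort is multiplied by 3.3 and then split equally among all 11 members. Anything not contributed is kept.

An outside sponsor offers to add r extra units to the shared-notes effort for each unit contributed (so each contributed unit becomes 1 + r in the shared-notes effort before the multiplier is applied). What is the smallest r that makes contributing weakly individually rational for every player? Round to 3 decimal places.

2.333

With matching at rate r, one contributed unit becomes (1 + r) in the shared-notes effort and returns 3.3 × (1 + r) / 11 to the contributor.
Setting this equal to 1: 1 + r = 11/3.3 = 3.3333.
So the minimum matching rate is r = 3.3333 − 1 = 2.333.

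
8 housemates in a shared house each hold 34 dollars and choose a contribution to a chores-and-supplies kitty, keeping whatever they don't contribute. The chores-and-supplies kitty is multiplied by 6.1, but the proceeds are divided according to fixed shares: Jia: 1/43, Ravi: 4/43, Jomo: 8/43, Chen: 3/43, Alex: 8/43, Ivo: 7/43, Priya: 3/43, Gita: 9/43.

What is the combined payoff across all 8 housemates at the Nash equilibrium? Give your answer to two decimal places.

792.20 dollars

Each unit j contributes comes back to j as 6.1 × (j's share), so j prefers to contribute only if that share exceeds 1/6.1 = 0.1639; otherwise keeping the unit dominates.
The shares above 0.1639 belong to Jomo, Alex and Gita, contributing 34 each; the remaining 5 contribute 0. Total contributed: 102.
The chores-and-supplies kitty pays out 6.1 × 102 = 622.20 in total (split across the unequal shares, but the aggregate is all that matters for the group sum).
The 5 free-riders keep 34 each, adding 170. Group total = 170 + 622.20 = 792.20.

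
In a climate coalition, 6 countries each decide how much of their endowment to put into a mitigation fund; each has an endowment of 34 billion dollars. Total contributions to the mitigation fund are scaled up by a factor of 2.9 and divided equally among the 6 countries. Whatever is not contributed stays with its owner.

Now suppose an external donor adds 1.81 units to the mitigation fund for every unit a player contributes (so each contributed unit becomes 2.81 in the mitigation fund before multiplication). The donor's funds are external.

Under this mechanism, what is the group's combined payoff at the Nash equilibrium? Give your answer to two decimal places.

The effective private return per unit is now 2.9 × 2.81 / 6 = 1.3582 > 1, so every player's dominant strategy flips to full contribution.
At the Nash equilibrium everyone contributes 34. Group total payoff = 2.9 × 2.81 × 204 = 1662.40.

1662.40 billion dollars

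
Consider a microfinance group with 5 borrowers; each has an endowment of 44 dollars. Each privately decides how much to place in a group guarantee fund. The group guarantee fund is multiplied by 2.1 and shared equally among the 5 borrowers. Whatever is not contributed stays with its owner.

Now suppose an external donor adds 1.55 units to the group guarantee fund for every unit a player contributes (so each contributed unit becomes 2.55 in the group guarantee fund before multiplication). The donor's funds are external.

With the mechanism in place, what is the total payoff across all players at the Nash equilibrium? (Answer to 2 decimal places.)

With the mechanism, a contributed unit returns 2.1 × 2.55 / 5 = 1.0710 per unit of net cost to the contributor — now above 1 — so contributing fully is weakly dominant for every player.
At the Nash equilibrium everyone contributes 44. Group total payoff = 2.1 × 2.55 × 220 = 1178.10.

1178.10 dollars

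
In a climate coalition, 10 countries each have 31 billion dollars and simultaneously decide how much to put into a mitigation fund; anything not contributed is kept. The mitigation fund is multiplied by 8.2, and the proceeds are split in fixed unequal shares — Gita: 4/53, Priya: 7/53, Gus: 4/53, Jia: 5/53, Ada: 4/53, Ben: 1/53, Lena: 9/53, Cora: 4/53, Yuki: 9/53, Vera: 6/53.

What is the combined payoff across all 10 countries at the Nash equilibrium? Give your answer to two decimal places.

979.60 billion dollars

For player j, contributing a unit is worthwhile iff 8.2 × (j's share) ≥ 1, i.e. iff j's share is at least 0.1220.
Priya, Lena and Yuki clear that bar, contributing 31 each; the remaining 7 contribute 0. Total contributed: 93.
The mitigation fund pays out 8.2 × 93 = 762.60 in total (split across the unequal shares, but the aggregate is all that matters for the group sum).
The 7 free-riders keep 31 each, adding 217. Group total = 217 + 762.60 = 979.60.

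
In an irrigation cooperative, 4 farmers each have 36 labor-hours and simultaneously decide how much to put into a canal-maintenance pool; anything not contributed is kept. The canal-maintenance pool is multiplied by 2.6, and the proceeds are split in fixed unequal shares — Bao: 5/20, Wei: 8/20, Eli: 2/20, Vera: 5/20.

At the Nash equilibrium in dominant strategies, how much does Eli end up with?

45.36 labor-hours

A player with share s gets back 2.6·s per unit contributed, so full contribution is dominant for anyone with s > 1/2.6 = 0.3846 and zero contribution is dominant for anyone below.
Wei alone (share 8/20) is above the threshold, contributing 36; the remaining 3 contribute 0. Total contributed: 36.
Eli keeps 36 and receives 2.6 × 36 × 2/20 = 9.36 from the canal-maintenance pool, for a payoff of 45.36.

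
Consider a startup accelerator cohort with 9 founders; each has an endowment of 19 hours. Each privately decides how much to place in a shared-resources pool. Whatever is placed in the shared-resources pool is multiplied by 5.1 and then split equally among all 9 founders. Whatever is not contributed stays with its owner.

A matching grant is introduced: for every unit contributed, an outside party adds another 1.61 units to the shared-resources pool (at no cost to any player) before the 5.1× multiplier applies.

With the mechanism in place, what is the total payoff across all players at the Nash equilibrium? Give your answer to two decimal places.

The effective private return per unit is now 5.1 × 2.61 / 9 = 1.4790 > 1, so every player's dominant strategy flips to full contribution.
At the Nash equilibrium everyone contributes 19. Group total payoff = 5.1 × 2.61 × 171 = 2276.18.

2276.18 hours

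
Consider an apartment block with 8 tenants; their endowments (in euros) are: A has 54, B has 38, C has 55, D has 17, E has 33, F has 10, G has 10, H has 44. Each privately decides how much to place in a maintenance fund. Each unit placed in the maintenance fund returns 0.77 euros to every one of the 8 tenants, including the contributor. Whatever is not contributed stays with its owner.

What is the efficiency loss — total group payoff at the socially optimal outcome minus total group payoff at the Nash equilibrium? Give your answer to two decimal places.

The private return per contributed unit is 0.77 < 1 for everyone, so the Nash equilibrium is zero contribution and the group total is Σ E_j = 54 + 38 + 55 + 17 + 33 + 10 + 10 + 44 = 261.
Each contributed unit returns 6.160 to the group, so the social optimum is full contribution by everyone: group total = 6.160 × 261 = 1607.76.
Efficiency loss = (6.160 − 1) × 261 = 1346.76.

1346.76 euros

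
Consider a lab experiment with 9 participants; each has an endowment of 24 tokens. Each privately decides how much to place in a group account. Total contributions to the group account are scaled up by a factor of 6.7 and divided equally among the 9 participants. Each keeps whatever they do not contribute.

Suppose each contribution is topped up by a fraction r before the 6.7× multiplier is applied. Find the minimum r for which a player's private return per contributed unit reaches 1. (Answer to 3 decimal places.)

0.343

With matching at rate r, one contributed unit becomes (1 + r) in the group account and returns 6.7 × (1 + r) / 9 to the contributor.
Setting this equal to 1: 1 + r = 9/6.7 = 1.3433.
So the minimum matching rate is r = 1.3433 − 1 = 0.343.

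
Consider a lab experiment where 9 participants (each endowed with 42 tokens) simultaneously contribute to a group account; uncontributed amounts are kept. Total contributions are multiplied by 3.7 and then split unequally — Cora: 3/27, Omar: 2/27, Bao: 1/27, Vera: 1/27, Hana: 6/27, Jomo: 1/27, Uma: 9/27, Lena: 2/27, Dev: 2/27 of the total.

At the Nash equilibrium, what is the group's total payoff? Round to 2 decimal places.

491.40 tokens

Player j's private return per contributed unit is 3.7 × (j's share). Contributing is weakly dominant for j when that share is at least 1/3.7 = 0.2703, and contributing 0 is dominant otherwise.
Uma alone (share 9/27) is above the threshold, contributing 42; the remaining 8 contribute 0. Total contributed: 42.
The group account pays out 3.7 × 42 = 155.40 in total (split across the unequal shares, but the aggregate is all that matters for the group sum).
The 8 free-riders keep 42 each, adding 336. Group total = 336 + 155.40 = 491.40.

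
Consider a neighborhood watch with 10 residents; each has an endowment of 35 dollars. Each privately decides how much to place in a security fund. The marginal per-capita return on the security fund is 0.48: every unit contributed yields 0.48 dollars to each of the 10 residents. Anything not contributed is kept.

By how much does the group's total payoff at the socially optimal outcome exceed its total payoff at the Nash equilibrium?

1330.00 dollars

The private return per contributed unit is 0.48 < 1, so contributing 0 is dominant for every player. At the Nash equilibrium everyone keeps their 35, and the group total is 10 × 35 = 350.
Each contributed unit returns 4.800 to the group as a whole (0.48 to each of 10 players), which exceeds 1, so the social optimum is full contribution: group total = 4.800 × 350 = 1680.00.
Efficiency loss = 1680.00 − 350 = 1330.00.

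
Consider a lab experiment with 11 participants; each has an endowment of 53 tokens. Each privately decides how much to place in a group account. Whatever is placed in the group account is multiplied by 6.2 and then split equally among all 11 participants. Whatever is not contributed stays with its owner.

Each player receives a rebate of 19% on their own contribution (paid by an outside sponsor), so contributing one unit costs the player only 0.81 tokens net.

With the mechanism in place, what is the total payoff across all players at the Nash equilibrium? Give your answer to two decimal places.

The effective private return is (6.2/11) / 0.81 = 0.6958, which is still under 1, so the mechanism doesn't change anyone's dominant strategy: zero contribution.
Everyone keeps their endowment and the group total is 11 × 53 = 583.

583.00 tokens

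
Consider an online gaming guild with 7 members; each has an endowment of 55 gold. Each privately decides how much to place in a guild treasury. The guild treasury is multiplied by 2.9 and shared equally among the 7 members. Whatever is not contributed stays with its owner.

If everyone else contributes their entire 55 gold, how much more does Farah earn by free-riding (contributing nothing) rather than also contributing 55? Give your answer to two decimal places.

Switching from a contribution of 55 to 0 lets Farah keep an extra 55 gold, but lowers the guild treasury by 55, which costs Farah their own share of that drop: 2.9/7 × 55 = 22.79.
Net gain = 55 − 22.79 = 32.21. The private return per contributed unit (0.4143) is below 1, so free-riding is indeed the best response regardless of what the others do.

32.21 gold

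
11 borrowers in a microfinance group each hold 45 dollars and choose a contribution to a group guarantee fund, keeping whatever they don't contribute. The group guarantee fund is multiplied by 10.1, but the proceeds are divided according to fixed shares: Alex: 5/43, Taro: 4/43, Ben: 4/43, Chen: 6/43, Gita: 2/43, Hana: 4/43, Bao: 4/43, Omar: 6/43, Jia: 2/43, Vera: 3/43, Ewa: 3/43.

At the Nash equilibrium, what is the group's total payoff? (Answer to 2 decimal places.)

Each unit j contributes comes back to j as 10.1 × (j's share), so j prefers to contribute only if that share exceeds 1/10.1 = 0.0990; otherwise keeping the unit dominates.
The shares above 0.0990 belong to Alex, Chen and Omar, contributing 45 each; the remaining 8 contribute 0. Total contributed: 135.
The group guarantee fund pays out 10.1 × 135 = 1363.50 in total (split across the unequal shares, but the aggregate is all that matters for the group sum).
The 8 free-riders keep 45 each, adding 360. Group total = 360 + 1363.50 = 1723.50.

1723.50 dollars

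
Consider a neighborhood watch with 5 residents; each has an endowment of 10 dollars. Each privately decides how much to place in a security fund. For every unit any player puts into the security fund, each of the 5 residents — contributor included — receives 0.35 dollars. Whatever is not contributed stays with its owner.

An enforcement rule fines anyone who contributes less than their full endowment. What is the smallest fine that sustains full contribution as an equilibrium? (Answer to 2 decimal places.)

6.50 dollars

Given the others contribute fully, the best deviation is to contribute 0 (any partial contribution still incurs the fine and gives up units whose private return 0.35 is below 1).
Deviating from 10 to 0 saves 10 dollars but forfeits the deviator's share of the drop in the security fund: 0.35 × 10 = 3.50.
So the deviation gain is 10 − 3.50 = 6.50, and the fine must be at least 6.50 dollars to wipe it out.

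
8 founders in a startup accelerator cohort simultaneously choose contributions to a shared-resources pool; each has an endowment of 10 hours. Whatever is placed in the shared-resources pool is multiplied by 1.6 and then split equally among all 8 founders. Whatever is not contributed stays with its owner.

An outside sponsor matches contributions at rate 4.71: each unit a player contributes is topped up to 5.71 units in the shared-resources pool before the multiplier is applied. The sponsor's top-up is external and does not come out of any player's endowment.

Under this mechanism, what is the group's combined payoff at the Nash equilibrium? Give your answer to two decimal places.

The effective private return per unit is now 1.6 × 5.71 / 8 = 1.1420 > 1, so every player's dominant strategy flips to full contribution.
So the Nash equilibrium is full contribution by all 8; the group earns 1.6 × 5.71 × 80 = 730.88.

730.88 hours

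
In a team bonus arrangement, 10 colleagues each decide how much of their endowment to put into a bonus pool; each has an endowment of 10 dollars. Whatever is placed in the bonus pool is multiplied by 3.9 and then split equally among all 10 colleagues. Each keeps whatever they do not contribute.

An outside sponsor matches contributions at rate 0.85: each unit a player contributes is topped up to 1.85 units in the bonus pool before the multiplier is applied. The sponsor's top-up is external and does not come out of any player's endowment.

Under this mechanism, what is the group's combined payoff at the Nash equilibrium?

The effective private return is 3.9 × 1.85 / 10 = 0.7215, which is still under 1, so the mechanism doesn't change anyone's dominant strategy: zero contribution.
At the Nash equilibrium no one contributes; group total payoff = 10 × 10 = 100.

100.00 dollars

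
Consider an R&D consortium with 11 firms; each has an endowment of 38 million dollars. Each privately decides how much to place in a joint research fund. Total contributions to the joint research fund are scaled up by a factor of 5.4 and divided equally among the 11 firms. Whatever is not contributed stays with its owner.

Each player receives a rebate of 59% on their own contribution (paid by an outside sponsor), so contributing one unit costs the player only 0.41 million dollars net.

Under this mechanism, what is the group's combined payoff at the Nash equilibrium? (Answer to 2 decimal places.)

With the mechanism, a contributed unit returns (5.4/11) / 0.41 = 1.1973 per unit of net cost to the contributor — now above 1 — so contributing fully is weakly dominant for every player.
So the Nash equilibrium is full contribution by all 11; the group earns 11 × (38 × 0.59 + 5.4 × 38) = 2503.82.

2503.82 million dollars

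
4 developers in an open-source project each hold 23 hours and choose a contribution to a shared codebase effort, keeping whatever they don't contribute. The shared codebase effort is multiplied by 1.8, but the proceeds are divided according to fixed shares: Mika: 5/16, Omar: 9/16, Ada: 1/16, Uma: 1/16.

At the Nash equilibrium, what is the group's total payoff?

Player j's private return per contributed unit is 1.8 × (j's share). Contributing is weakly dominant for j when that share is at least 1/1.8 = 0.5556, and contributing 0 is dominant otherwise.
Only Omar (9/16) clears that bar, contributing 23; the remaining 3 contribute 0. Total contributed: 23.
The shared codebase effort pays out 1.8 × 23 = 41.40 in total (split across the unequal shares, but the aggregate is all that matters for the group sum).
The 3 free-riders keep 23 each, adding 69. Group total = 69 + 41.40 = 110.40.

110.40 hours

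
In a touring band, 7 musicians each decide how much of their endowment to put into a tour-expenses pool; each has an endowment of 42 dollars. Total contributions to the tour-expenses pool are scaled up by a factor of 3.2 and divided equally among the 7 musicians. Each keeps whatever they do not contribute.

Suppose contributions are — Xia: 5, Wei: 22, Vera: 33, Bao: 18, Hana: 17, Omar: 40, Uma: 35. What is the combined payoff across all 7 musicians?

668.00 dollars

Total contributed: 5 + 22 + 33 + 18 + 17 + 40 + 35 = 170; total kept: 7 × 42 − 170 = 124.
The tour-expenses pool pays out 3.2 × 170 = 544.00 in aggregate.
Group total = 124 + 544.00 = 668.00.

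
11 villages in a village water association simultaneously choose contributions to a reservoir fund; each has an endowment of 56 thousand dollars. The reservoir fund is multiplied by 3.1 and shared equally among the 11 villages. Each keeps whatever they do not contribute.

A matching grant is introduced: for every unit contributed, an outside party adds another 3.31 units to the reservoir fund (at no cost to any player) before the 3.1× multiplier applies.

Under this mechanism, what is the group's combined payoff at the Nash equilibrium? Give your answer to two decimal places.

The effective private return per unit is now 3.1 × 4.31 / 11 = 1.2146 > 1, so every player's dominant strategy flips to full contribution.
At the Nash equilibrium everyone contributes 56. Group total payoff = 3.1 × 4.31 × 616 = 8230.38.

8230.38 thousand dollars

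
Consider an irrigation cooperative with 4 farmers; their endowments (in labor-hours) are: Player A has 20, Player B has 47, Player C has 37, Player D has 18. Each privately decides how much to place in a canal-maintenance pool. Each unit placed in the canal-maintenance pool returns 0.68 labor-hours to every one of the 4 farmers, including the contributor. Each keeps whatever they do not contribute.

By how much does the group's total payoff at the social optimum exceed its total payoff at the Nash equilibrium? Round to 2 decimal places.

The private return per contributed unit is 0.68 < 1 for everyone, so the Nash equilibrium is zero contribution and the group total is Σ E_j = 20 + 47 + 37 + 18 = 122.
Each contributed unit returns 2.720 to the group, so the social optimum is full contribution by everyone: group total = 2.720 × 122 = 331.84.
Efficiency loss = (2.720 − 1) × 122 = 209.84.

209.84 labor-hours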